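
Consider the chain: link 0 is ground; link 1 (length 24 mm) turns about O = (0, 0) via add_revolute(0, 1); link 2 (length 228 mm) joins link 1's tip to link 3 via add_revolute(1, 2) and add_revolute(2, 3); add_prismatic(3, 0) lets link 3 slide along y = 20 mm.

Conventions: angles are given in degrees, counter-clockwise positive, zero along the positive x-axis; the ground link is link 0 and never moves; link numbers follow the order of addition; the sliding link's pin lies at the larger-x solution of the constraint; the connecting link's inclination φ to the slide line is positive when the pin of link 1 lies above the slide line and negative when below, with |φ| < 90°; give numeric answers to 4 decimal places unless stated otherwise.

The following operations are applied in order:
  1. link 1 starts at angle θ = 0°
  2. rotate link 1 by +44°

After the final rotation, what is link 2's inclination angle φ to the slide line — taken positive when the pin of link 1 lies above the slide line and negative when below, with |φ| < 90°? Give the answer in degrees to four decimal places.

geometry: r = 24 mm, L = 228 mm, e = 20 mm; θ starts at 0°
rotate link 1 by +44°: θ ← 0° +44° = 44°
h = r sin θ − e = 16.671801 − 20 = -3.328199
sin φ = h / L = -3.328199 / 228 = -0.01459736
φ = arcsin(-0.01459736) = -0.836397°

-0.8364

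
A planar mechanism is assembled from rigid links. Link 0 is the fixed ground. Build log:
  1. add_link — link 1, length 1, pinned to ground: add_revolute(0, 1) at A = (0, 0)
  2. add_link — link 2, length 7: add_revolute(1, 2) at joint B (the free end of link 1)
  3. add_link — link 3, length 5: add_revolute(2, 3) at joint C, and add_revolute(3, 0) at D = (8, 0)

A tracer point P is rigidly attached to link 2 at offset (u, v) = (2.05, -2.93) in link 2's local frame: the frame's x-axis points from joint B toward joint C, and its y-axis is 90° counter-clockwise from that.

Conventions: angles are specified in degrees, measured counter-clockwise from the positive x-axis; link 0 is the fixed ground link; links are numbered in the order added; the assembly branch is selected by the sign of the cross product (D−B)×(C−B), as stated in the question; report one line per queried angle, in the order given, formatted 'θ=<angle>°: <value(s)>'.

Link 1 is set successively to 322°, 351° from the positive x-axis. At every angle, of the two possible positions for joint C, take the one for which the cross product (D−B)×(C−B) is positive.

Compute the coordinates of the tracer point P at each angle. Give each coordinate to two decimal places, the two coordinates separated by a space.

A=(0,0), D=(8.00,0)
θ=322°: B = A + 1.00·(cos322°, sin322°) = (0.7880, -0.6157)
θ=322°: |BD| = 7.2382
θ=322°: circle(B,7.00) ∩ circle(D,5.00): a=5.2770, h=4.5993
θ=322°:   candidates: C₊=(5.6547,4.4158) cross=33.291; C₋=(6.4371,-4.7494) cross=-33.291
θ=322°:   branch + wants cross > 0 → take C=(5.6547,4.4158) (cross=33.291)
θ=322°: ex = (C−B)/|BC| = (0.6952,0.7188); ey = (-0.7188,0.6952)
θ=322°: P = B + 2.05·ex + -2.93·ey = (4.3193,-1.1792)
θ=351°: B = A + 1.00·(cos351°, sin351°) = (0.9877, -0.1564)
θ=351°: |BD| = 7.0141
θ=351°: circle(B,7.00) ∩ circle(D,5.00): a=5.2179, h=4.6662
θ=351°:   candidates: C₊=(6.1002,4.6250) cross=32.729; C₋=(6.3083,-4.7051) cross=-32.729
θ=351°:   branch + wants cross > 0 → take C=(6.1002,4.6250) (cross=32.729)
θ=351°: ex = (C−B)/|BC| = (0.7304,0.6831); ey = (-0.6831,0.7304)
θ=351°: P = B + 2.05·ex + -2.93·ey = (4.4863,-0.8961)

θ=322°: 4.32 -1.18
θ=351°: 4.49 -0.90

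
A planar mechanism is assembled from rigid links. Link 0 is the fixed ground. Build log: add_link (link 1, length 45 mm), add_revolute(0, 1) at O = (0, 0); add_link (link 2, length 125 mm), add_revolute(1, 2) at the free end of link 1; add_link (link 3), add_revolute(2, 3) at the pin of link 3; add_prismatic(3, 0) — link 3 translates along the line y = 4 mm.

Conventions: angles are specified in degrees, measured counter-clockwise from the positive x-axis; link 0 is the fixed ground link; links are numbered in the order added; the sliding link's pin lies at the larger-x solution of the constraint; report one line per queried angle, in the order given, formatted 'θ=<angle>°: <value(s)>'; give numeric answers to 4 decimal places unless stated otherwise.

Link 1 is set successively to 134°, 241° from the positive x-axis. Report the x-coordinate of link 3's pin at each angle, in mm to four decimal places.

geometry: r = 45 mm, L = 125 mm, e = 4 mm
θ=134°: crank pin P = (r cos θ, r sin θ) = (-31.259627, 32.370291)
θ=134°: h = r sin θ − e = 32.370291 − 4 = 28.370291
θ=134°: x = r cos θ + √(L² − h²) = -31.259627 + 121.737942 = 90.478316
θ=241°: crank pin P = (r cos θ, r sin θ) = (-21.816433, -39.357887)
θ=241°: h = r sin θ − e = -39.357887 − 4 = -43.357887
θ=241°: x = r cos θ + √(L² − h²) = -21.816433 + 117.239471 = 95.423038

θ=134°: 90.4783
θ=241°: 95.4230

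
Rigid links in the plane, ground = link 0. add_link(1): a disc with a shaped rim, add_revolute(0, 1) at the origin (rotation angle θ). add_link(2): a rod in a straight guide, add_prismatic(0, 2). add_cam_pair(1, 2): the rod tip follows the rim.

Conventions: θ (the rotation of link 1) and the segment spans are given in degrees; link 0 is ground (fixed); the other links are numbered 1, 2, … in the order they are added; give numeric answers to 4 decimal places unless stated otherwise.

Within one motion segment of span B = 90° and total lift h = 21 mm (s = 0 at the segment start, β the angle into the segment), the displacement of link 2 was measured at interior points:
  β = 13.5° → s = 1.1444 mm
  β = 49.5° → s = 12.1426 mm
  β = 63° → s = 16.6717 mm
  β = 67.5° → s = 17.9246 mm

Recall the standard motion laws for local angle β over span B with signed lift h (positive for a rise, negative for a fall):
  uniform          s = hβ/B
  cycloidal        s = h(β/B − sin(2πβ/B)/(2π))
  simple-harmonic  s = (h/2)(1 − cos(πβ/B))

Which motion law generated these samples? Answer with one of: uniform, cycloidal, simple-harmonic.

candidates at β/B = r: uniform s = h·r (linear in β); cycloidal s = h·(r − sin(2πr)/(2π)); simple-harmonic s = (h/2)(1 − cos(πr))
β=13.5°: printed 1.1444 | uniform 3.1500, cycloidal 0.4461, simple-harmonic 1.1444
β=49.5°: printed 12.1426 | uniform 11.5500, cycloidal 12.5828, simple-harmonic 12.1426
β=63°: printed 16.6717 | uniform 14.7000, cycloidal 17.8787, simple-harmonic 16.6717
β=67.5°: printed 17.9246 | uniform 15.7500, cycloidal 19.0923, simple-harmonic 17.9246
only one law matches every sample → simple-harmonic

simple-harmonic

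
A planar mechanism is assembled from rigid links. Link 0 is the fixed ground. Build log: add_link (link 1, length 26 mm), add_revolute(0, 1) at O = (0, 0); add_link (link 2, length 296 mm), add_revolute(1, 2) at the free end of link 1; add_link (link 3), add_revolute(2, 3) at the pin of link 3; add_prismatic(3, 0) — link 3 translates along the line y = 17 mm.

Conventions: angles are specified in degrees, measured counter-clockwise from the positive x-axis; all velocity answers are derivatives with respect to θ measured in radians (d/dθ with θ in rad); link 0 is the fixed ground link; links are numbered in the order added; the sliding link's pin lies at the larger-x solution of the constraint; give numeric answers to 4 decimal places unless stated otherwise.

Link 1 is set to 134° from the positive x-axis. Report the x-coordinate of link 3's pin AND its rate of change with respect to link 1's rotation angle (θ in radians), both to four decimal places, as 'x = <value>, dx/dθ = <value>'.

geometry: r = 26 mm, L = 296 mm, e = 17 mm
crank pin P = (r cos θ, r sin θ) = (-18.061118, 18.702835)
h = r sin θ − e = 18.702835 − 17 = 1.702835
x = r cos θ + √(L² − h²) = -18.061118 + 295.995102 = 277.933984
dx/dθ = −r sin θ − h·r cos θ/√(L² − h²) (θ in radians; h = 1.702835) = -18.598931

x = 277.9340, dx/dθ = -18.5989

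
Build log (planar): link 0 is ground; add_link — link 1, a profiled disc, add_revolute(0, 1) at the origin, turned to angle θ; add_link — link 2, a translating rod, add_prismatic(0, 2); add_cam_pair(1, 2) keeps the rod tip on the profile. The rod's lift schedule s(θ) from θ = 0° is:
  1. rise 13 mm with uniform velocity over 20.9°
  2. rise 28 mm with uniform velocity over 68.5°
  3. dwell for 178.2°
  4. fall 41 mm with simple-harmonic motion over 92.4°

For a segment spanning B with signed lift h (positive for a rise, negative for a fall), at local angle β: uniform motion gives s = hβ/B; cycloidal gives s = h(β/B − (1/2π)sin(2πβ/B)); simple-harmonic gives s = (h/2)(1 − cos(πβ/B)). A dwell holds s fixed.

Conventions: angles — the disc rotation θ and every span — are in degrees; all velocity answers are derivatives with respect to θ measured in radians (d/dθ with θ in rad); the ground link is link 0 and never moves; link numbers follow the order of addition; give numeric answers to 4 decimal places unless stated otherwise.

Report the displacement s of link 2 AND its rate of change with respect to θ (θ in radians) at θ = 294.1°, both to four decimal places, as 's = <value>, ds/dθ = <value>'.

seg 1 [0°–20.9°] uniform, h=13: full span → s += 13 → s = 13.0000
seg 2 [20.9°–89.4°] uniform, h=28: full span → s += 28 → s = 41.0000
seg 3 [89.4°–267.6°] dwell: s stays 41.0000
seg 4 [267.6°–360°] simple-harmonic, h=-41: θ=294.1° here. β=26.5, B=92.4. -41/2·(1 − cos(π·0.2868)) = -7.7730 → s = 33.2270
velocity in seg [267.6°–360°] (simple-harmonic), θ in radians: β = 26.5° = 0.4625 rad, B = 92.4° = 1.6127 rad; ds/dθ = (πh/(2B)) sin(πβ/B) = (π·(-41)/(2·1.6127)) sin(π·0.2868) = -31.306967 mm/rad

s = 33.2270, ds/dθ = -31.3070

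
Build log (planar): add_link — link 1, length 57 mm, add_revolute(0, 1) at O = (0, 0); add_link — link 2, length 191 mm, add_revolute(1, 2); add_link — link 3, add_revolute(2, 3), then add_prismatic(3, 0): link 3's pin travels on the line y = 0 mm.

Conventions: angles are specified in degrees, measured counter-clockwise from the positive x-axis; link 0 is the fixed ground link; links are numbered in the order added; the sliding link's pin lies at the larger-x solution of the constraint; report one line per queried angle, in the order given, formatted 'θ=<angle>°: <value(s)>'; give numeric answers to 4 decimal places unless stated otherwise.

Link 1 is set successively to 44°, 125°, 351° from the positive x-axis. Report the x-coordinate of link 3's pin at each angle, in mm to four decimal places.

geometry: r = 57 mm, L = 191 mm, e = 0 mm
θ=44°: crank pin P = (r cos θ, r sin θ) = (41.002369, 39.595527)
θ=44°: h = r sin θ − e = 39.595527 − 0 = 39.595527
θ=44°: x = r cos θ + √(L² − h²) = 41.002369 + 186.850727 = 227.853096
θ=125°: crank pin P = (r cos θ, r sin θ) = (-32.693857, 46.691667)
θ=125°: h = r sin θ − e = 46.691667 − 0 = 46.691667
θ=125°: x = r cos θ + √(L² − h²) = -32.693857 + 185.204990 = 152.511133
θ=351°: crank pin P = (r cos θ, r sin θ) = (56.298235, -8.916765)
θ=351°: h = r sin θ − e = -8.916765 − 0 = -8.916765
θ=351°: x = r cos θ + √(L² − h²) = 56.298235 + 190.791749 = 247.089984

θ=44°: 227.8531
θ=125°: 152.5111
θ=351°: 247.0900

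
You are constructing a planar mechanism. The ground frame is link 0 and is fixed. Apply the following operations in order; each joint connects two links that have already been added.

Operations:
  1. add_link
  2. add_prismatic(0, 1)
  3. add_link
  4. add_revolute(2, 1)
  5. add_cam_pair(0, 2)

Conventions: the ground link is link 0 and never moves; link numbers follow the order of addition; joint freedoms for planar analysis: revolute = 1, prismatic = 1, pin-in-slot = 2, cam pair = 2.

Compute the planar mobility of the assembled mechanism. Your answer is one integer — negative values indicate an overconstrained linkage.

(L,J1,J2)=(1,0,0); link0 fixed
link1: (2,0,0)
P 0-1 [J1]: (2,1,0)
link2: (3,1,0)
R 2-1 [J1]: (3,2,0)
C 0-2 [J2]: (3,2,1)
Grübler: 3·2 − 2·2 − 1 = 1

M = 1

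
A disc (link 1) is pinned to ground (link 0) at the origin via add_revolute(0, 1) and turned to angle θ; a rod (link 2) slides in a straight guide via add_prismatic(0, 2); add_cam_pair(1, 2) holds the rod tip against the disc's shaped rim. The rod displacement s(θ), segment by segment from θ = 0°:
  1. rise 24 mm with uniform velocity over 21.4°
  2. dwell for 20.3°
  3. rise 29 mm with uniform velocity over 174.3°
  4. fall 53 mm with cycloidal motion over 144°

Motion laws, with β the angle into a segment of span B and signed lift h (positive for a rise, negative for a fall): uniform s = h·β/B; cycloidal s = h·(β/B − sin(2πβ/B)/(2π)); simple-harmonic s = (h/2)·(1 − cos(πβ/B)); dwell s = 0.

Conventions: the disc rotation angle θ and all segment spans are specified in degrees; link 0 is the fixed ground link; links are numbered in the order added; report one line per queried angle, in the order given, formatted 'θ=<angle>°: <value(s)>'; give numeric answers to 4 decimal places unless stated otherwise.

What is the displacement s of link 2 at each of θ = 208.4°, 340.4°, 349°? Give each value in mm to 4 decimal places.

segment 1 (0° to 21.4°, uniform, h = 24) is passed completely: s = 0.0000 + (24) = 24.0000
segment 2 (21.4° to 41.7°, dwell): s unchanged at 24.0000
θ = 208.4° falls in segment 3 (41.7° to 216°, uniform, h = 29): β = 208.4 − 41.7 = 166.7°, B = 174.3°; Δs = 29·166.7/174.3 = 27.7355; s = 24.0000 + 27.7355 = 51.7355
segment 3 (41.7° to 216°, uniform, h = 29) is passed completely: s = 24.0000 + (29) = 53.0000
θ = 340.4° falls in segment 4 (216° to 360°, cycloidal, h = -53): β = 340.4 − 216 = 124.4°, B = 144°; Δs = -53·(0.8639 − sin(2π·0.8639)/(2π)) = -52.1522; s = 53.0000 − 52.1522 = 0.8478
θ = 349° falls in segment 4 (216° to 360°, cycloidal, h = -53): β = 349 − 216 = 133°, B = 144°; Δs = -53·(0.9236 − sin(2π·0.9236)/(2π)) = -52.8463; s = 53.0000 − 52.8463 = 0.1537

θ=208.4°: 51.7355
θ=340.4°: 0.8478
θ=349°: 0.1537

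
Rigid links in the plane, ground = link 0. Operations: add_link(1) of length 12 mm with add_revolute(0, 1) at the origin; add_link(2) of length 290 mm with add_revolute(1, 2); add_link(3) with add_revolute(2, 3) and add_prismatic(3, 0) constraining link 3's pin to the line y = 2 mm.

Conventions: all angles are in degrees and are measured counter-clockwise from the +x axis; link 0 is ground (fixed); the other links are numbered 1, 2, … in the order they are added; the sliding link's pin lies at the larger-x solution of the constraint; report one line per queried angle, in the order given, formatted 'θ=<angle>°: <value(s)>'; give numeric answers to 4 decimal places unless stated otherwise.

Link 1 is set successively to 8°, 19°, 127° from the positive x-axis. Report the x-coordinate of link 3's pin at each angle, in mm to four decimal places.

geometry: r = 12 mm, L = 290 mm, e = 2 mm
θ=8°: crank pin P = (r cos θ, r sin θ) = (11.883217, 1.670077)
θ=8°: h = r sin θ − e = 1.670077 − 2 = -0.329923
θ=8°: x = r cos θ + √(L² − h²) = 11.883217 + 289.999812 = 301.883029
θ=19°: crank pin P = (r cos θ, r sin θ) = (11.346223, 3.906818)
θ=19°: h = r sin θ − e = 3.906818 − 2 = 1.906818
θ=19°: x = r cos θ + √(L² − h²) = 11.346223 + 289.993731 = 301.339954
θ=127°: crank pin P = (r cos θ, r sin θ) = (-7.221780, 9.583626)
θ=127°: h = r sin θ − e = 9.583626 − 2 = 7.583626
θ=127°: x = r cos θ + √(L² − h²) = -7.221780 + 289.900825 = 282.679045

θ=8°: 301.8830
θ=19°: 301.3400
θ=127°: 282.6790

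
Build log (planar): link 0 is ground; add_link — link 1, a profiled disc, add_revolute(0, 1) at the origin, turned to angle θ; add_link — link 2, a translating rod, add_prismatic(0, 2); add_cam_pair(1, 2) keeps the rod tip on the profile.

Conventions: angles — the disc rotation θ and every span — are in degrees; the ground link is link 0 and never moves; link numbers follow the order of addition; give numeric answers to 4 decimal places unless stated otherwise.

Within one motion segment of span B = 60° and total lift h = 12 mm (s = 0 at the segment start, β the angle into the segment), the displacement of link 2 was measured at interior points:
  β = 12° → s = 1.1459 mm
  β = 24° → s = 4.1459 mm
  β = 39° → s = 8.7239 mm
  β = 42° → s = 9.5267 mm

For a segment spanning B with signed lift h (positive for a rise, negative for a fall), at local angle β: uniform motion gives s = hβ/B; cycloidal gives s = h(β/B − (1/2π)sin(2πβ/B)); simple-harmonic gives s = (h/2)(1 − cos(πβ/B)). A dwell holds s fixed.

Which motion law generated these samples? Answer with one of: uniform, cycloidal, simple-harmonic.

candidates at β/B = r: uniform s = h·r (linear in β); cycloidal s = h·(r − sin(2πr)/(2π)); simple-harmonic s = (h/2)(1 − cos(πr))
β=12°: printed 1.1459 | uniform 2.4000, cycloidal 0.5836, simple-harmonic 1.1459
β=24°: printed 4.1459 | uniform 4.8000, cycloidal 3.6774, simple-harmonic 4.1459
β=39°: printed 8.7239 | uniform 7.8000, cycloidal 9.3451, simple-harmonic 8.7239
β=42°: printed 9.5267 | uniform 8.4000, cycloidal 10.2164, simple-harmonic 9.5267
only one law matches every sample → simple-harmonic

simple-harmonic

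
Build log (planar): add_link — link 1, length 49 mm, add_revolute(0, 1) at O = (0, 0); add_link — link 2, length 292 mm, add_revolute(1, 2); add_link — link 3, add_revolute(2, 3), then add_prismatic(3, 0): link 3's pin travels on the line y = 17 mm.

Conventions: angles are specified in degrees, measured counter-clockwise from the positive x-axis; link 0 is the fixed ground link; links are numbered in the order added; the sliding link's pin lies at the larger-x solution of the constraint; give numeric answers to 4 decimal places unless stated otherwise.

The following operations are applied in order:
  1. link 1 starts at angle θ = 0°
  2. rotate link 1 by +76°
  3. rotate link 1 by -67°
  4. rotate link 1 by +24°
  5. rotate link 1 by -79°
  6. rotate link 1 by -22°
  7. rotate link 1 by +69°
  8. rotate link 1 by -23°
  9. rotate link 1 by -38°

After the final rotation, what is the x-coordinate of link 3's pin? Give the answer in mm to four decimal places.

geometry: r = 49 mm, L = 292 mm, e = 17 mm; θ starts at 0°
rotate link 1 by +76°: θ ← 0° +76° = 76°
rotate link 1 by -67°: θ ← 76° -67° = 9°
rotate link 1 by +24°: θ ← 9° +24° = 33°
rotate link 1 by -79°: θ ← 33° -79° = -46°
rotate link 1 by -22°: θ ← -46° -22° = -68°
rotate link 1 by +69°: θ ← -68° +69° = 1°
rotate link 1 by -23°: θ ← 1° -23° = -22°
rotate link 1 by -38°: θ ← -22° -38° = -60°
crank pin P = (r cos θ, r sin θ) = (24.500000, -42.435245)
h = r sin θ − e = -42.435245 − 17 = -59.435245
x = r cos θ + √(L² − h²) = 24.500000 + 285.887131 = 310.387131

310.3871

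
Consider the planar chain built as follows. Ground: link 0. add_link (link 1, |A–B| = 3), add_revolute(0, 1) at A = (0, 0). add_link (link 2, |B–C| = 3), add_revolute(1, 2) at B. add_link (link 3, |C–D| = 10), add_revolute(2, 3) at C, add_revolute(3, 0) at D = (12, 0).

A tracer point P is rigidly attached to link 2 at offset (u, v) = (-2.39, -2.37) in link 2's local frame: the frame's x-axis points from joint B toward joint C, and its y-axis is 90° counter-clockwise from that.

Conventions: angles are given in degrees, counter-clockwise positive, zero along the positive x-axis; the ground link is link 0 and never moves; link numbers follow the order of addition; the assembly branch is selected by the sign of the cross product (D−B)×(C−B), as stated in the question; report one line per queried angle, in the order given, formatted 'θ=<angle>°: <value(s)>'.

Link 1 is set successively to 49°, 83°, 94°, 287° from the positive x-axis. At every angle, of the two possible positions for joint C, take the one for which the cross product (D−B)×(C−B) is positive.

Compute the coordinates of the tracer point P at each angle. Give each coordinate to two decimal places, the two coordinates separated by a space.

A=(0,0), D=(12.00,0)
θ=49°: B = A + 3.00·(cos49°, sin49°) = (1.9682, 2.2641)
θ=49°: |BD| = 10.2842
θ=49°: circle(B,3.00) ∩ circle(D,10.00): a=0.7178, h=2.9129
θ=49°:   candidates: C₊=(3.3096,4.9475) cross=29.956; C₋=(2.0271,-0.7353) cross=-29.956
θ=49°:   branch + wants cross > 0 → take C=(3.3096,4.9475) (cross=29.956)
θ=49°: ex = (C−B)/|BC| = (0.4472,0.8945); ey = (-0.8945,0.4472)
θ=49°: P = B + -2.39·ex + -2.37·ey = (3.0193,-0.9334)
θ=83°: B = A + 3.00·(cos83°, sin83°) = (0.3656, 2.9776)
θ=83°: |BD| = 12.0094
θ=83°: circle(B,3.00) ∩ circle(D,10.00): a=2.2160, h=2.0222
θ=83°:   candidates: C₊=(3.0138,4.3873) cross=24.286; C₋=(2.0110,0.4691) cross=-24.286
θ=83°:   branch + wants cross > 0 → take C=(3.0138,4.3873) (cross=24.286)
θ=83°: ex = (C−B)/|BC| = (0.8827,0.4699); ey = (-0.4699,0.8827)
θ=83°: P = B + -2.39·ex + -2.37·ey = (-0.6305,-0.2374)
θ=94°: B = A + 3.00·(cos94°, sin94°) = (-0.2093, 2.9927)
θ=94°: |BD| = 12.5707
θ=94°: circle(B,3.00) ∩ circle(D,10.00): a=2.6658, h=1.3760
θ=94°:   candidates: C₊=(2.7075,3.6945) cross=17.297; C₋=(2.0523,1.0216) cross=-17.297
θ=94°:   branch + wants cross > 0 → take C=(2.7075,3.6945) (cross=17.297)
θ=94°: ex = (C−B)/|BC| = (0.9723,0.2339); ey = (-0.2339,0.9723)
θ=94°: P = B + -2.39·ex + -2.37·ey = (-1.9785,0.1294)
θ=287°: B = A + 3.00·(cos287°, sin287°) = (0.8771, -2.8689)
θ=287°: |BD| = 11.4869
θ=287°: circle(B,3.00) ∩ circle(D,10.00): a=1.7824, h=2.4131
θ=287°:   candidates: C₊=(2.0004,-0.0871) cross=27.719; C₋=(3.2057,-4.7603) cross=-27.719
θ=287°:   branch + wants cross > 0 → take C=(2.0004,-0.0871) (cross=27.719)
θ=287°: ex = (C−B)/|BC| = (0.3744,0.9273); ey = (-0.9273,0.3744)
θ=287°: P = B + -2.39·ex + -2.37·ey = (2.1799,-5.9724)

θ=49°: 3.02 -0.93
θ=83°: -0.63 -0.24
θ=94°: -1.98 0.13
θ=287°: 2.18 -5.97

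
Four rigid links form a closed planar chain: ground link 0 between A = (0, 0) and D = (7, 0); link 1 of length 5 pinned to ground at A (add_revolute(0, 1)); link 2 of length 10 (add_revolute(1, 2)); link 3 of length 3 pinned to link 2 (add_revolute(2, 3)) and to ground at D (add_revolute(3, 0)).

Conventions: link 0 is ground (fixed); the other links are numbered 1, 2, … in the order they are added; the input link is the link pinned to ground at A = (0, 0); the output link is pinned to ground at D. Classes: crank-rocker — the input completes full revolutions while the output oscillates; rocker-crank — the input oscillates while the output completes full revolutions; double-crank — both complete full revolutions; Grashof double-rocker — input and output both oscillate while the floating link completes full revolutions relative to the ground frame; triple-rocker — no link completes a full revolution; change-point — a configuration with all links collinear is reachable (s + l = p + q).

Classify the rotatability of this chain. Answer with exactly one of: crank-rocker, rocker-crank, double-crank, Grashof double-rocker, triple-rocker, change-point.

lengths: ground=7, input=5, coupler=10, output=3
sorted: s=3 (shortest), l=10 (longest), p+q=12
s + l = 13 vs p + q = 12
s + l > p + q → non-Grashof → no link fully rotates → triple-rocker

triple-rocker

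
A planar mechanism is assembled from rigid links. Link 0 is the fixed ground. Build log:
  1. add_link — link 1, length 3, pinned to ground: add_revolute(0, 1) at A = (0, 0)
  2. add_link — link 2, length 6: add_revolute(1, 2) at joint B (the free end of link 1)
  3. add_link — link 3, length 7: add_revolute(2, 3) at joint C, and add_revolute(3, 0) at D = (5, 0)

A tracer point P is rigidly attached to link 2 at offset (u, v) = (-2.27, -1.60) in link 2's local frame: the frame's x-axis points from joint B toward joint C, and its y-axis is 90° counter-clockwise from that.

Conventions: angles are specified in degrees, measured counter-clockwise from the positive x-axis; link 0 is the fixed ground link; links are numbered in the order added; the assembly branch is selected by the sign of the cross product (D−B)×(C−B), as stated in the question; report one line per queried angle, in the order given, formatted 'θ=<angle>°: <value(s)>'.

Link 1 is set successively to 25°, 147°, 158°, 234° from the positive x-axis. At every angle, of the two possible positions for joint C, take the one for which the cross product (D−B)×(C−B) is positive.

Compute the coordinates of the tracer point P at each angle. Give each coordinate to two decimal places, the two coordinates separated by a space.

A=(0,0), D=(5.00,0)
θ=25°: B = A + 3.00·(cos25°, sin25°) = (2.7189, 1.2679)
θ=25°: |BD| = 2.6097
θ=25°: circle(B,6.00) ∩ circle(D,7.00): a=-1.1858, h=5.8817
θ=25°:   candidates: C₊=(4.5399,6.9849) cross=15.350; C₋=(-1.1749,-3.2970) cross=-15.350
θ=25°:   branch + wants cross > 0 → take C=(4.5399,6.9849) (cross=15.350)
θ=25°: ex = (C−B)/|BC| = (0.3035,0.9528); ey = (-0.9528,0.3035)
θ=25°: P = B + -2.27·ex + -1.60·ey = (3.5545,-1.3807)
θ=147°: B = A + 3.00·(cos147°, sin147°) = (-2.5160, 1.6339)
θ=147°: |BD| = 7.6916
θ=147°: circle(B,6.00) ∩ circle(D,7.00): a=3.0007, h=5.1957
θ=147°:   candidates: C₊=(1.5199,6.0736) cross=39.963; C₋=(-0.6875,-4.0807) cross=-39.963
θ=147°:   branch + wants cross > 0 → take C=(1.5199,6.0736) (cross=39.963)
θ=147°: ex = (C−B)/|BC| = (0.6727,0.7400); ey = (-0.7400,0.6727)
θ=147°: P = B + -2.27·ex + -1.60·ey = (-2.8590,-1.1220)
θ=158°: B = A + 3.00·(cos158°, sin158°) = (-2.7816, 1.1238)
θ=158°: |BD| = 7.8623
θ=158°: circle(B,6.00) ∩ circle(D,7.00): a=3.1044, h=5.1345
θ=158°:   candidates: C₊=(1.0249,5.7618) cross=40.369; C₋=(-0.4429,-4.4017) cross=-40.369
θ=158°:   branch + wants cross > 0 → take C=(1.0249,5.7618) (cross=40.369)
θ=158°: ex = (C−B)/|BC| = (0.6344,0.7730); ey = (-0.7730,0.6344)
θ=158°: P = B + -2.27·ex + -1.60·ey = (-2.9849,-1.6459)
θ=234°: B = A + 3.00·(cos234°, sin234°) = (-1.7634, -2.4271)
θ=234°: |BD| = 7.1856
θ=234°: circle(B,6.00) ∩ circle(D,7.00): a=2.6882, h=5.3641
θ=234°:   candidates: C₊=(-1.0449,3.5298) cross=38.544; C₋=(2.5787,-6.5679) cross=-38.544
θ=234°:   branch + wants cross > 0 → take C=(-1.0449,3.5298) (cross=38.544)
θ=234°: ex = (C−B)/|BC| = (0.1197,0.9928); ey = (-0.9928,0.1197)
θ=234°: P = B + -2.27·ex + -1.60·ey = (-0.4467,-4.8723)

θ=25°: 3.55 -1.38
θ=147°: -2.86 -1.12
θ=158°: -2.98 -1.65
θ=234°: -0.45 -4.87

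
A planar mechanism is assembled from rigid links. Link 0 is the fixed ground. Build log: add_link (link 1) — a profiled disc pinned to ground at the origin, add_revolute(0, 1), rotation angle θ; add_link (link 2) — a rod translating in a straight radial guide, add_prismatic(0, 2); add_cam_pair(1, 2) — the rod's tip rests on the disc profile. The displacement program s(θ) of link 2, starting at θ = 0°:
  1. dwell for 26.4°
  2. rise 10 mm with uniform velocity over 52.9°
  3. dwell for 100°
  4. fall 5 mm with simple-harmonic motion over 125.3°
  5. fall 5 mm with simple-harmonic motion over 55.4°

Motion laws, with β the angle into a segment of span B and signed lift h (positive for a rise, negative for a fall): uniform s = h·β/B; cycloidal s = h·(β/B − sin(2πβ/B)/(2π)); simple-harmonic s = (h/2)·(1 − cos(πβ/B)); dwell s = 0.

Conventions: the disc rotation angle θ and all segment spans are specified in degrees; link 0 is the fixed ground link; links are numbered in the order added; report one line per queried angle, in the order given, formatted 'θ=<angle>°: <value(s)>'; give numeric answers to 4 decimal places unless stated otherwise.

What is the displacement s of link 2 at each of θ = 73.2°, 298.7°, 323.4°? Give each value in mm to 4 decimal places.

seg 1 [0°–26.4°] dwell: s stays 0.0000
seg 2 [26.4°–79.3°] uniform, h=10: θ=73.2° here. β=46.8, B=52.9. 10·46.8/52.9 = 8.8469 → s = 8.8469
seg 2 [26.4°–79.3°] uniform, h=10: full span → s += 10 → s = 10.0000
seg 3 [79.3°–179.3°] dwell: s stays 10.0000
seg 4 [179.3°–304.6°] simple-harmonic, h=-5: θ=298.7° here. β=119.4, B=125.3. -5/2·(1 − cos(π·0.9529)) = -4.9727 → s = 5.0273
seg 4 [179.3°–304.6°] simple-harmonic, h=-5: full span → s += -5 → s = 5.0000
seg 5 [304.6°–360°] simple-harmonic, h=-5: θ=323.4° here. β=18.8, B=55.4. -5/2·(1 − cos(π·0.3394)) = -1.2911 → s = 3.7089

θ=73.2°: 8.8469
θ=298.7°: 5.0273
θ=323.4°: 3.7089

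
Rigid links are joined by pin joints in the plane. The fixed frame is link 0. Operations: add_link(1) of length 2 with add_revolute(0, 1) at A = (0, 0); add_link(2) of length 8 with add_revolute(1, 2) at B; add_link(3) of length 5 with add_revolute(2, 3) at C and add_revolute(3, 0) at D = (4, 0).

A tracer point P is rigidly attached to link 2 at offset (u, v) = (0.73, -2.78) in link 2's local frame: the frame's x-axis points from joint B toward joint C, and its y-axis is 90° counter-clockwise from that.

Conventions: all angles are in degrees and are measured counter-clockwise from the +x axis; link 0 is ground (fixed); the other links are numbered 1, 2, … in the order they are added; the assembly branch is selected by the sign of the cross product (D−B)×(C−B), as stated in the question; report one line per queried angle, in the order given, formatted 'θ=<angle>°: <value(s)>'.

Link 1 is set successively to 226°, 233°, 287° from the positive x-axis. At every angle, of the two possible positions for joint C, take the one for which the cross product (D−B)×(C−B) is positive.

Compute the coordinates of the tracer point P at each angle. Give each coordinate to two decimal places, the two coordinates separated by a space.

A=(0,0), D=(4.00,0)
θ=226°: B = A + 2.00·(cos226°, sin226°) = (-1.3893, -1.4387)
θ=226°: |BD| = 5.5780
θ=226°: circle(B,8.00) ∩ circle(D,5.00): a=6.2849, h=4.9498
θ=226°:   candidates: C₊=(3.4063,4.9646) cross=27.610; C₋=(5.9596,-4.6000) cross=-27.610
θ=226°:   branch + wants cross > 0 → take C=(3.4063,4.9646) (cross=27.610)
θ=226°: ex = (C−B)/|BC| = (0.5994,0.8004); ey = (-0.8004,0.5994)
θ=226°: P = B + 0.73·ex + -2.78·ey = (1.2734,-2.5208)
θ=233°: B = A + 2.00·(cos233°, sin233°) = (-1.2036, -1.5973)
θ=233°: |BD| = 5.4433
θ=233°: circle(B,8.00) ∩ circle(D,5.00): a=6.3040, h=4.9253
θ=233°:   candidates: C₊=(3.3776,4.9611) cross=26.810; C₋=(6.2682,-4.4559) cross=-26.810
θ=233°:   branch + wants cross > 0 → take C=(3.3776,4.9611) (cross=26.810)
θ=233°: ex = (C−B)/|BC| = (0.5727,0.8198); ey = (-0.8198,0.5727)
θ=233°: P = B + 0.73·ex + -2.78·ey = (1.4934,-2.5908)
θ=287°: B = A + 2.00·(cos287°, sin287°) = (0.5847, -1.9126)
θ=287°: |BD| = 3.9143
θ=287°: circle(B,8.00) ∩ circle(D,5.00): a=6.9389, h=3.9815
θ=287°:   candidates: C₊=(4.6935,4.9517) cross=15.585; C₋=(8.5843,-1.9960) cross=-15.585
θ=287°:   branch + wants cross > 0 → take C=(4.6935,4.9517) (cross=15.585)
θ=287°: ex = (C−B)/|BC| = (0.5136,0.8580); ey = (-0.8580,0.5136)
θ=287°: P = B + 0.73·ex + -2.78·ey = (3.3450,-2.7140)

θ=226°: 1.27 -2.52
θ=233°: 1.49 -2.59
θ=287°: 3.35 -2.71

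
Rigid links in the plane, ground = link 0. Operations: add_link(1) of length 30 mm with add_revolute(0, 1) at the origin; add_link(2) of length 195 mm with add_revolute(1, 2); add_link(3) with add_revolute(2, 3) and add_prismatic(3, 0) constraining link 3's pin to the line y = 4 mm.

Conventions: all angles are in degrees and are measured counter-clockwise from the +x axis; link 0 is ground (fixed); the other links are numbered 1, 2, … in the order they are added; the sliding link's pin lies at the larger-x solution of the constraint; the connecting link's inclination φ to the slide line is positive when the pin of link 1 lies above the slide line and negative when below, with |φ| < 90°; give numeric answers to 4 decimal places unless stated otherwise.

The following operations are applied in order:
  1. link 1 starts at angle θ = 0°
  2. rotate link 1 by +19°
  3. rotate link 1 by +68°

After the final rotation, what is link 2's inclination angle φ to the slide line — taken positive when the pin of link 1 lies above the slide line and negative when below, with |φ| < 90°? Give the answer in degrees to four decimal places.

geometry: r = 30 mm, L = 195 mm, e = 4 mm; θ starts at 0°
rotate link 1 by +19°: θ ← 0° +19° = 19°
rotate link 1 by +68°: θ ← 19° +68° = 87°
h = r sin θ − e = 29.958886 − 4 = 25.958886
sin φ = h / L = 25.958886 / 195 = 0.13312249
φ = arcsin(0.13312249) = 7.650067°

7.6501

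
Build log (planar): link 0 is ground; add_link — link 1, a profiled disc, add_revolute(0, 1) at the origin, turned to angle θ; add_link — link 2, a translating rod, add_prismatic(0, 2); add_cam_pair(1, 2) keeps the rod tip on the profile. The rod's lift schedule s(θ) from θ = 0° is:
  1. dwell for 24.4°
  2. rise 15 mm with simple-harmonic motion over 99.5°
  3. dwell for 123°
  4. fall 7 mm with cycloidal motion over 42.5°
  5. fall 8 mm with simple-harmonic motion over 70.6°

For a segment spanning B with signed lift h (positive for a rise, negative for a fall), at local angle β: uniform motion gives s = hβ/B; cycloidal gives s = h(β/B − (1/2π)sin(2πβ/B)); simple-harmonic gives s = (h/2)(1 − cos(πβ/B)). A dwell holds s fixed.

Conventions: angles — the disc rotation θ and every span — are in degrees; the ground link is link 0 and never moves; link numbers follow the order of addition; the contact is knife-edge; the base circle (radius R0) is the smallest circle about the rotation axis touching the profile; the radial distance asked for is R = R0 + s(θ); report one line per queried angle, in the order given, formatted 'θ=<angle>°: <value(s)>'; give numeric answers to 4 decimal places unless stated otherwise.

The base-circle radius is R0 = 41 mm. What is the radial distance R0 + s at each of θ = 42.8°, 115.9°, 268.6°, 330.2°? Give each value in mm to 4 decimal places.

seg 1 [0°–24.4°] dwell: s stays 0.0000
seg 2 [24.4°–123.9°] simple-harmonic, h=15: θ=42.8° here. β=18.4, B=99.5. 15/2·(1 − cos(π·0.1849)) = 1.2305 → s = 1.2305
seg 2 [24.4°–123.9°] simple-harmonic, h=15: θ=115.9° here. β=91.5, B=99.5. 15/2·(1 − cos(π·0.9196)) = 14.7620 → s = 14.7620
seg 2 [24.4°–123.9°] simple-harmonic, h=15: full span → s += 15 → s = 15.0000
seg 3 [123.9°–246.9°] dwell: s stays 15.0000
seg 4 [246.9°–289.4°] cycloidal, h=-7: θ=268.6° here. β=21.7, B=42.5. -7·(0.5106 − sin(2π·0.5106)/(2π)) = -3.6482 → s = 11.3518
seg 4 [246.9°–289.4°] cycloidal, h=-7: full span → s += -7 → s = 8.0000
seg 5 [289.4°–360°] simple-harmonic, h=-8: θ=330.2° here. β=40.8, B=70.6. -8/2·(1 − cos(π·0.5779)) = -4.9692 → s = 3.0308
θ=42.8°: R = R0 + s = 41 + 1.2305 = 42.2305
θ=115.9°: R = R0 + s = 41 + 14.7620 = 55.7620
θ=268.6°: R = R0 + s = 41 + 11.3518 = 52.3518
θ=330.2°: R = R0 + s = 41 + 3.0308 = 44.0308

θ=42.8°: 42.2305
θ=115.9°: 55.7620
θ=268.6°: 52.3518
θ=330.2°: 44.0308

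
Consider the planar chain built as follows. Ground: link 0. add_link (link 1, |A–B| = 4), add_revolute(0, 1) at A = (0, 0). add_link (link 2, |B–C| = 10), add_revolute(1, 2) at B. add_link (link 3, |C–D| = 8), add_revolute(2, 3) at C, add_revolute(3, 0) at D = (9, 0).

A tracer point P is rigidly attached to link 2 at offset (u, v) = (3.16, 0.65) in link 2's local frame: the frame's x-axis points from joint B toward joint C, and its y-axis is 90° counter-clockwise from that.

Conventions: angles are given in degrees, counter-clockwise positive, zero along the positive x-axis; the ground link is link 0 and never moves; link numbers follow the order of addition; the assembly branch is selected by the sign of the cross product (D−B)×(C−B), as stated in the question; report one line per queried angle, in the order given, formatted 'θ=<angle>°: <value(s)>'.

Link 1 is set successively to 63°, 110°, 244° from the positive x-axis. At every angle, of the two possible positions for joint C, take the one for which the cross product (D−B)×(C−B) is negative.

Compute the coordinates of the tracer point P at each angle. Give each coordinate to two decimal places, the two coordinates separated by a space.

A=(0,0), D=(9.00,0)
θ=63°: B = A + 4.00·(cos63°, sin63°) = (1.8160, 3.5640)
θ=63°: |BD| = 8.0195
θ=63°: circle(B,10.00) ∩ circle(D,8.00): a=6.2543, h=7.8028
θ=63°:   candidates: C₊=(10.8864,7.7744) cross=62.575; C₋=(3.9509,-6.2054) cross=-62.575
θ=63°:   branch - wants cross < 0 → take C=(3.9509,-6.2054) (cross=-62.575)
θ=63°: ex = (C−B)/|BC| = (0.2135,-0.9769); ey = (0.9769,0.2135)
θ=63°: P = B + 3.16·ex + 0.65·ey = (3.1256,0.6157)
θ=110°: B = A + 4.00·(cos110°, sin110°) = (-1.3681, 3.7588)
θ=110°: |BD| = 11.0284
θ=110°: circle(B,10.00) ∩ circle(D,8.00): a=7.1463, h=6.9950
θ=110°:   candidates: C₊=(7.7345,7.8993) cross=77.143; C₋=(2.9663,-5.2531) cross=-77.143
θ=110°:   branch - wants cross < 0 → take C=(2.9663,-5.2531) (cross=-77.143)
θ=110°: ex = (C−B)/|BC| = (0.4334,-0.9012); ey = (0.9012,0.4334)
θ=110°: P = B + 3.16·ex + 0.65·ey = (0.5874,1.1928)
θ=244°: B = A + 4.00·(cos244°, sin244°) = (-1.7535, -3.5952)
θ=244°: |BD| = 11.3386
θ=244°: circle(B,10.00) ∩ circle(D,8.00): a=7.2568, h=6.8803
θ=244°:   candidates: C₊=(2.9473,5.2311) cross=78.013; C₋=(7.3104,-7.8196) cross=-78.013
θ=244°:   branch - wants cross < 0 → take C=(7.3104,-7.8196) (cross=-78.013)
θ=244°: ex = (C−B)/|BC| = (0.9064,-0.4224); ey = (0.4224,0.9064)
θ=244°: P = B + 3.16·ex + 0.65·ey = (1.3853,-4.3409)

θ=63°: 3.13 0.62
θ=110°: 0.59 1.19
θ=244°: 1.39 -4.34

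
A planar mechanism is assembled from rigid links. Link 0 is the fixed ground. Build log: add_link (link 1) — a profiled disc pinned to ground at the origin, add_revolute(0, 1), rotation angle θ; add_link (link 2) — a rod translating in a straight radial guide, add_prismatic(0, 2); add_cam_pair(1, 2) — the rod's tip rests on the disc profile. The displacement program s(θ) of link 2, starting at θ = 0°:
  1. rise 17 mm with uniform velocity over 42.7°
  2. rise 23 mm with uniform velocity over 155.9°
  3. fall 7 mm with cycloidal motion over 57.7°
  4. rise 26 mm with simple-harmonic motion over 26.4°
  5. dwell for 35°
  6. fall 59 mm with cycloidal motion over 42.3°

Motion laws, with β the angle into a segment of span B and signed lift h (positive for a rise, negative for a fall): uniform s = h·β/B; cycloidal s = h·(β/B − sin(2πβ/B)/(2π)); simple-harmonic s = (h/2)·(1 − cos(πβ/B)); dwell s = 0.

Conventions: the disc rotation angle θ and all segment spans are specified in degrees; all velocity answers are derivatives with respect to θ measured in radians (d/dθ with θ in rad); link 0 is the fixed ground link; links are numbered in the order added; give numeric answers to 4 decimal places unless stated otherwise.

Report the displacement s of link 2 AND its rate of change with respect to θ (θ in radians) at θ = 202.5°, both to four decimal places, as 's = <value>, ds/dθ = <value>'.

seg 1 [0°–42.7°] uniform, h=17: full span → s += 17 → s = 17.0000
seg 2 [42.7°–198.6°] uniform, h=23: full span → s += 23 → s = 40.0000
seg 3 [198.6°–256.3°] cycloidal, h=-7: θ=202.5° here. β=3.9, B=57.7. -7·(0.0676 − sin(2π·0.0676)/(2π)) = -0.0141 → s = 39.9859
velocity in seg [198.6°–256.3°] (cycloidal), θ in radians: β = 3.9° = 0.0681 rad, B = 57.7° = 1.0071 rad; ds/dθ = (h/B)(1 − cos(2πβ/B)) = ((-7)/1.0071)(1 − cos(2π·0.0676)) = -0.617469 mm/rad

s = 39.9859, ds/dθ = -0.6175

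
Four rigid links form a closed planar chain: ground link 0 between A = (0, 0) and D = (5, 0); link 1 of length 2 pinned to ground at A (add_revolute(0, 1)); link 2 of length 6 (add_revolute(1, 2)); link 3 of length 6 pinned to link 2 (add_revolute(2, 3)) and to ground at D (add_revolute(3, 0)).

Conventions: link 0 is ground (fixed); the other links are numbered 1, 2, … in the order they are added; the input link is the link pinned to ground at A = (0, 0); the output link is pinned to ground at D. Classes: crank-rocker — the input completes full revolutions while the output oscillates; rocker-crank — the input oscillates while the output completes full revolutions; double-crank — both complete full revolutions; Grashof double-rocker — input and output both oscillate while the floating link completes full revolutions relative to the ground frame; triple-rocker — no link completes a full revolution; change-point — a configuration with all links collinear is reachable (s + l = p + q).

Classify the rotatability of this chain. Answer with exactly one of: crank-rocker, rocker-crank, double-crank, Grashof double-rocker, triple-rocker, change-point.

lengths: ground=5, input=2, coupler=6, output=6
sorted: s=2 (shortest), l=6 (longest), p+q=11
s + l = 8 vs p + q = 11
s + l < p + q (Grashof) with shortest = input link → crank-rocker

crank-rocker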